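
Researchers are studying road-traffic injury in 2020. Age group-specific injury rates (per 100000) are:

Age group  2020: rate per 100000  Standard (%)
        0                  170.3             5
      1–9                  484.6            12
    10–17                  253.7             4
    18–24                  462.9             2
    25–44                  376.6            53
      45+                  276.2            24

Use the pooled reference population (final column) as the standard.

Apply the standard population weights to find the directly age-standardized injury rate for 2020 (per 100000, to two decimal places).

351.96

Standard weights: 0.05, 0.12, 0.04, 0.02, 0.53, 0.24.
Standardized rate: 0.0500×170.3 + 0.1200×484.6 + 0.0400×253.7 + 0.0200×462.9 + 0.5300×376.6 + 0.2400×276.2 = 351.9590 per 100000.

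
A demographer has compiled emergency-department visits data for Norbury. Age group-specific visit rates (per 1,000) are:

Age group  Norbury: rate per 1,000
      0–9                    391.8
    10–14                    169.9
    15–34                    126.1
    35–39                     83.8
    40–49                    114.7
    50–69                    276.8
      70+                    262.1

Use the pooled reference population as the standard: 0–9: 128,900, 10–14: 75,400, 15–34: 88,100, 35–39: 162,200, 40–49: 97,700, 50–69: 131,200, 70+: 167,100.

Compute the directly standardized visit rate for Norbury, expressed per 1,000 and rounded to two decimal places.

Standard total = 850,600; weights = 0.1515, 0.0886, 0.1036, 0.1907, 0.1149, 0.1542, 0.1964.
Standardized rate: 0.1515×391.8 + 0.0886×169.9 + 0.1036×126.1 + 0.1907×83.8 + 0.1149×114.7 + 0.1542×276.8 + 0.1964×262.1 = 210.8330 per 1,000.

210.83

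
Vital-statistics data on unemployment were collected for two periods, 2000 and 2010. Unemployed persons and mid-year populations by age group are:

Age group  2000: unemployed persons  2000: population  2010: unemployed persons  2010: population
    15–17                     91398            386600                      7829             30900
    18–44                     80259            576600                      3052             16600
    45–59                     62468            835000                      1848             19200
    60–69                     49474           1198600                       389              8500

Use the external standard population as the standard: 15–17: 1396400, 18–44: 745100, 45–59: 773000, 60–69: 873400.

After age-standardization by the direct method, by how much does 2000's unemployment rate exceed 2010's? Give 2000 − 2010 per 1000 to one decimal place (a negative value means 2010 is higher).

-20.4

Age-specific rates per 1000 for 2000: 236.415, 139.194, 74.812, 41.276.
For 2010: 253.366, 183.855, 96.250, 45.765.
Standard total = 3787900; weights = 0.3686, 0.1967, 0.2041, 0.2306.
2000: 0.3686×236.415 + 0.1967×139.194 + 0.2041×74.812 + 0.2306×41.276 = 139.3182 per 1000.
2010: 0.3686×253.366 + 0.1967×183.855 + 0.2041×96.250 + 0.2306×45.765 = 159.7621 per 1000.
Difference = 139.3182 − 159.7621 = -20.4438.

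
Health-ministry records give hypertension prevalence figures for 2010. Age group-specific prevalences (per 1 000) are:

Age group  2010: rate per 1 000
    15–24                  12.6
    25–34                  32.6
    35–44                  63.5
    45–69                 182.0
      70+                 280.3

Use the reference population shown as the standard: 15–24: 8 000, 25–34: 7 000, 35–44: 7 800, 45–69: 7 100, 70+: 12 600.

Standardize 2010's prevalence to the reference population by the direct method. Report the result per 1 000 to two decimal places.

Standard total = 42 500; weights = 0.1882, 0.1647, 0.1835, 0.1671, 0.2965.
Standardized rate: 0.1882×12.6 + 0.1647×32.6 + 0.1835×63.5 + 0.1671×182.0 + 0.2965×280.3 = 132.9007 per 1 000.

132.90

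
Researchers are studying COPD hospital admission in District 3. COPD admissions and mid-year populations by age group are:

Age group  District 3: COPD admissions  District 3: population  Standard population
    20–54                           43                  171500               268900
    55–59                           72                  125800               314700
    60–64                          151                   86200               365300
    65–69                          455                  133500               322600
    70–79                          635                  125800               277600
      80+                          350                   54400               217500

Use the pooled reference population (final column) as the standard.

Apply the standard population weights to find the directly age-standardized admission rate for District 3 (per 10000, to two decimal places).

27.10

Age-specific rates per 10000 for District 3: 2.51, 5.72, 17.52, 34.08, 50.48, 64.34.
Standard total = 1766600; weights = 0.1522, 0.1781, 0.2068, 0.1826, 0.1571, 0.1231.
Standardized rate: 0.1522×2.51 + 0.1781×5.72 + 0.2068×17.52 + 0.1826×34.08 + 0.1571×50.48 + 0.1231×64.34 = 27.1003 per 10000.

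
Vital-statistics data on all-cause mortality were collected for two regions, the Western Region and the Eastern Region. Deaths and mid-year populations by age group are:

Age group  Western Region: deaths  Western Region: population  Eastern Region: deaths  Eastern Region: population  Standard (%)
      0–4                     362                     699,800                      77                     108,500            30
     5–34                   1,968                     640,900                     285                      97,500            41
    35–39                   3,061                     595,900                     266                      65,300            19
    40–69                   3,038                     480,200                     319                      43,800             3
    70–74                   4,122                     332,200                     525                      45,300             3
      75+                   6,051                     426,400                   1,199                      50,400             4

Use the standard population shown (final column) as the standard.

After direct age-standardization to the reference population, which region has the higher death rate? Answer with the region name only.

Eastern Region

Age-specific rates per 100,000 for the Western Region: 51.73, 307.07, 513.68, 632.65, 1240.82, 1419.09.
For the Eastern Region: 70.97, 292.31, 407.35, 728.31, 1158.94, 2378.97.
Standard weights: 0.30, 0.41, 0.19, 0.03, 0.03, 0.04.
The Western Region: 0.3000×51.73 + 0.4100×307.07 + 0.1900×513.68 + 0.0300×632.65 + 0.0300×1240.82 + 0.0400×1419.09 = 351.9830 per 100,000.
The Eastern Region: 0.3000×70.97 + 0.4100×292.31 + 0.1900×407.35 + 0.0300×728.31 + 0.0300×1158.94 + 0.0400×2378.97 = 370.3094 per 100,000.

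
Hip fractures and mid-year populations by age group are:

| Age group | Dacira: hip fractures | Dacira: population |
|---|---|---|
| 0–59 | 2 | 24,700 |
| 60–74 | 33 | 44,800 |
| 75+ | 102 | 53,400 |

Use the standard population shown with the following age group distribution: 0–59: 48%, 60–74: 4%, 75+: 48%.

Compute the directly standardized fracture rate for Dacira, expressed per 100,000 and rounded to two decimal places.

98.52

Age-specific rates per 100,000 for Dacira: 8.10, 73.66, 191.01.
Standard weights: 0.48, 0.04, 0.48.
Standardized rate: 0.4800×8.10 + 0.0400×73.66 + 0.4800×191.01 = 98.5185 per 100,000.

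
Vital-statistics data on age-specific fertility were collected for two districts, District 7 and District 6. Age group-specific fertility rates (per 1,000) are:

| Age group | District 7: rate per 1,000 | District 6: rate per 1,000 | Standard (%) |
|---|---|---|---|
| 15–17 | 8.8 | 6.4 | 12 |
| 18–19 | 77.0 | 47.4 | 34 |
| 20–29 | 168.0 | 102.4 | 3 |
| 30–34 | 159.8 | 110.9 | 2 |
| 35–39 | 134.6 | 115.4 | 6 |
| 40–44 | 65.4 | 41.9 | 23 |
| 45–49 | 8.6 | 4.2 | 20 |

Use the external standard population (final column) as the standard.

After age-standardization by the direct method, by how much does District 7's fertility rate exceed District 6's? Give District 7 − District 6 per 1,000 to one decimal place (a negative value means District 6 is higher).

20.7

Standard weights: 0.12, 0.34, 0.03, 0.02, 0.06, 0.23, 0.20.
District 7: 0.1200×8.8 + 0.3400×77.0 + 0.0300×168.0 + 0.0200×159.8 + 0.0600×134.6 + 0.2300×65.4 + 0.2000×8.6 = 60.3100 per 1,000.
District 6: 0.1200×6.4 + 0.3400×47.4 + 0.0300×102.4 + 0.0200×110.9 + 0.0600×115.4 + 0.2300×41.9 + 0.2000×4.2 = 39.5750 per 1,000.
Difference = 60.3100 − 39.5750 = 20.7350.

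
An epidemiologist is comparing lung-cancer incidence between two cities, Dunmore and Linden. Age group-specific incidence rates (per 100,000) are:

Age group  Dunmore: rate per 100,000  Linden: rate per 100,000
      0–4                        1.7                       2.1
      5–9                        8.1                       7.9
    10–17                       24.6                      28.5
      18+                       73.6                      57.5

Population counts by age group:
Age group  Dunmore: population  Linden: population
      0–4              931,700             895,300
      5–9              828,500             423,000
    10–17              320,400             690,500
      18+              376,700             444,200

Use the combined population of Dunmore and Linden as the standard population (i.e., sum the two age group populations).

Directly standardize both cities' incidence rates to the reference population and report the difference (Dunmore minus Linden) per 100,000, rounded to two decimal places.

1.79

Combined standard total = 4,910,300; weights = 0.3721, 0.2549, 0.2059, 0.1672.
Dunmore: 0.3721×1.7 + 0.2549×8.1 + 0.2059×24.6 + 0.1672×73.6 = 20.0659 per 100,000.
Linden: 0.3721×2.1 + 0.2549×7.9 + 0.2059×28.5 + 0.1672×57.5 = 18.2750 per 100,000.
Difference = 20.0659 − 18.2750 = 1.7908.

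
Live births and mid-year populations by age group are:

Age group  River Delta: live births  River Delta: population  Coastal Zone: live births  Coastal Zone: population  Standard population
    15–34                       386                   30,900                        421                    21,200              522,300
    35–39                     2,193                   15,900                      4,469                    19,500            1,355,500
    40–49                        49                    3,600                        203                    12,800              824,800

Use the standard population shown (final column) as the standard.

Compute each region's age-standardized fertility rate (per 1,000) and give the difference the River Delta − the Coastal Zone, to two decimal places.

-47.88

Age-specific rates per 1,000 for the River Delta: 12.492, 137.925, 13.611.
For the Coastal Zone: 19.858, 229.179, 15.859.
Standard total = 2,702,600; weights = 0.1933, 0.5016, 0.3052.
The River Delta: 0.1933×12.492 + 0.5016×137.925 + 0.3052×13.611 = 75.7447 per 1,000.
The Coastal Zone: 0.1933×19.858 + 0.5016×229.179 + 0.3052×15.859 = 123.6238 per 1,000.
Difference = 75.7447 − 123.6238 = -47.8791.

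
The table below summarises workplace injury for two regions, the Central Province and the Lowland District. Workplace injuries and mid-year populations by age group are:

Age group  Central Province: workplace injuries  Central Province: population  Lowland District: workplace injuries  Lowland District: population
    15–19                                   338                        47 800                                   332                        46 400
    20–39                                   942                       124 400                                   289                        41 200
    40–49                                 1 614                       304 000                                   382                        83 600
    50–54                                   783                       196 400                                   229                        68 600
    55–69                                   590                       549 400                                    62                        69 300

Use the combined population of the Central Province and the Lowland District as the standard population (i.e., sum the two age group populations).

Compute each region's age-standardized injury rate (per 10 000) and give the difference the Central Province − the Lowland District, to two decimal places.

4.27

Age-specific rates per 10 000 for the Central Province: 70.71, 75.72, 53.09, 39.87, 10.74.
For the Lowland District: 71.55, 70.15, 45.69, 33.38, 8.95.
Combined standard total = 1 531 100; weights = 0.0615, 0.1082, 0.2532, 0.1731, 0.4041.
The Central Province: 0.0615×70.71 + 0.1082×75.72 + 0.2532×53.09 + 0.1731×39.87 + 0.4041×10.74 = 37.2206 per 10 000.
The Lowland District: 0.0615×71.55 + 0.1082×70.15 + 0.2532×45.69 + 0.1731×33.38 + 0.4041×8.95 = 32.9493 per 10 000.
Difference = 37.2206 − 32.9493 = 4.2713.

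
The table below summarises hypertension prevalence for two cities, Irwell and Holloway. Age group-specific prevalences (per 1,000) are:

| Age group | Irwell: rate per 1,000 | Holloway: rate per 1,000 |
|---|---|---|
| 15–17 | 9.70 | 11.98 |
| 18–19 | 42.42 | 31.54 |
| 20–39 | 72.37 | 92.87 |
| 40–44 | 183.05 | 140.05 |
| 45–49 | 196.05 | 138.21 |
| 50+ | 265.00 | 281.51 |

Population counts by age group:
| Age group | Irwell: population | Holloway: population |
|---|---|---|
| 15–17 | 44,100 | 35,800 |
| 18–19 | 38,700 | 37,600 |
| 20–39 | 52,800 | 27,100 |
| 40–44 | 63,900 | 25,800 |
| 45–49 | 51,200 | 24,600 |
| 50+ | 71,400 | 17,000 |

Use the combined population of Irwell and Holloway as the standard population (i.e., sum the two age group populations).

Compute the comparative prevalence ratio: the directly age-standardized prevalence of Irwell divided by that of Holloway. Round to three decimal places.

1.099

Combined standard total = 490,000; weights = 0.1631, 0.1557, 0.1631, 0.1831, 0.1547, 0.1804.
Irwell: 0.1631×9.70 + 0.1557×42.42 + 0.1631×72.37 + 0.1831×183.05 + 0.1547×196.05 + 0.1804×265.00 = 131.6331 per 1,000.
Holloway: 0.1631×11.98 + 0.1557×31.54 + 0.1631×92.87 + 0.1831×140.05 + 0.1547×138.21 + 0.1804×281.51 = 119.8129 per 1,000.
Ratio = 131.6331 ÷ 119.8129 = 1.09866.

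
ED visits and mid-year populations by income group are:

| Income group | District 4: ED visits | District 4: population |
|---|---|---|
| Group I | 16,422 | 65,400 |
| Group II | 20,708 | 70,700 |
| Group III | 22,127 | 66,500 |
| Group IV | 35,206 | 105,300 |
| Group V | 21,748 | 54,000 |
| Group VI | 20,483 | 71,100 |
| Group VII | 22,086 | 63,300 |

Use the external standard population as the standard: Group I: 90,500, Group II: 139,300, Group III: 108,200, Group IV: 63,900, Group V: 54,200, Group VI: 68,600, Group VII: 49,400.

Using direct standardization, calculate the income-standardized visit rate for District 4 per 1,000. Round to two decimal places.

Income-specific rates per 1,000 for District 4: 251.101, 292.900, 332.737, 334.340, 402.741, 288.087, 348.910.
Standard total = 574,100; weights = 0.1576, 0.2426, 0.1885, 0.1113, 0.0944, 0.1195, 0.0860.
Standardized rate: 0.1576×251.101 + 0.2426×292.900 + 0.1885×332.737 + 0.1113×334.340 + 0.0944×402.741 + 0.1195×288.087 + 0.0860×348.910 = 313.0456 per 1,000.

313.05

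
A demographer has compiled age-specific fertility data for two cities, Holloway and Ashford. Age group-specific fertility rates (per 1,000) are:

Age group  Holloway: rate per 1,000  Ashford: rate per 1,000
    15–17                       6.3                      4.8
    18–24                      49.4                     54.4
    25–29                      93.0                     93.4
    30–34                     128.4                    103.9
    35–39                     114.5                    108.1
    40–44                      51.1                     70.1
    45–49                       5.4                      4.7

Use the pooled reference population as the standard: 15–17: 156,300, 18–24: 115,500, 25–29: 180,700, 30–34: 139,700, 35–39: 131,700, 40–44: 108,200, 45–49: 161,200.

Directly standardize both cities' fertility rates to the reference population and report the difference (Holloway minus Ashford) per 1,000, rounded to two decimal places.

Standard total = 993,300; weights = 0.1574, 0.1163, 0.1819, 0.1406, 0.1326, 0.1089, 0.1623.
Holloway: 0.1574×6.3 + 0.1163×49.4 + 0.1819×93.0 + 0.1406×128.4 + 0.1326×114.5 + 0.1089×51.1 + 0.1623×5.4 = 63.3365 per 1,000.
Ashford: 0.1574×4.8 + 0.1163×54.4 + 0.1819×93.4 + 0.1406×103.9 + 0.1326×108.1 + 0.1089×70.1 + 0.1623×4.7 = 61.4164 per 1,000.
Difference = 63.3365 − 61.4164 = 1.9201.

1.92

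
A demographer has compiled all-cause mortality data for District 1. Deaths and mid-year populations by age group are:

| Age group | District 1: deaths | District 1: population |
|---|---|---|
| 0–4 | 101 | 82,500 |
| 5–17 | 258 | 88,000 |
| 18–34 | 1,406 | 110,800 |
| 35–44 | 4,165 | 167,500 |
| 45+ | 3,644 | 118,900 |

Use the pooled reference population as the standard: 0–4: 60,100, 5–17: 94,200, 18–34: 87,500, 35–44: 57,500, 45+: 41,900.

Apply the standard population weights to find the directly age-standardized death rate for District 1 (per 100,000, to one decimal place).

Age-specific rates per 100,000 for District 1: 122.42, 293.18, 1268.95, 2486.57, 3064.76.
Standard total = 341,200; weights = 0.1761, 0.2761, 0.2564, 0.1685, 0.1228.
Standardized rate: 0.1761×122.42 + 0.2761×293.18 + 0.2564×1268.95 + 0.1685×2486.57 + 0.1228×3064.76 = 1223.3291 per 100,000.

1223.3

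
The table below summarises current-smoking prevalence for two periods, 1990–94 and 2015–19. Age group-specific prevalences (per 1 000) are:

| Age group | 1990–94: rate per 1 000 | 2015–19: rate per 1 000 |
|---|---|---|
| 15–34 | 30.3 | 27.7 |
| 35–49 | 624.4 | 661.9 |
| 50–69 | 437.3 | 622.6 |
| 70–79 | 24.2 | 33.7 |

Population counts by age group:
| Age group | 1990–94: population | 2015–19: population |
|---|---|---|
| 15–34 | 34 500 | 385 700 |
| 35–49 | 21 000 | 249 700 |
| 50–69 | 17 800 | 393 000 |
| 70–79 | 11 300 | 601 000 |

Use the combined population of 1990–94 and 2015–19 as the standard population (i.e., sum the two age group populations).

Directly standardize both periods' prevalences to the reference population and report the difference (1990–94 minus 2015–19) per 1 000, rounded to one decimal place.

-53.1

Combined standard total = 1 714 000; weights = 0.2452, 0.1579, 0.2397, 0.3572.
1990–94: 0.2452×30.3 + 0.1579×624.4 + 0.2397×437.3 + 0.3572×24.2 = 219.4969 per 1 000.
2015–19: 0.2452×27.7 + 0.1579×661.9 + 0.2397×622.6 + 0.3572×33.7 = 272.5872 per 1 000.
Difference = 219.4969 − 272.5872 = -53.0903.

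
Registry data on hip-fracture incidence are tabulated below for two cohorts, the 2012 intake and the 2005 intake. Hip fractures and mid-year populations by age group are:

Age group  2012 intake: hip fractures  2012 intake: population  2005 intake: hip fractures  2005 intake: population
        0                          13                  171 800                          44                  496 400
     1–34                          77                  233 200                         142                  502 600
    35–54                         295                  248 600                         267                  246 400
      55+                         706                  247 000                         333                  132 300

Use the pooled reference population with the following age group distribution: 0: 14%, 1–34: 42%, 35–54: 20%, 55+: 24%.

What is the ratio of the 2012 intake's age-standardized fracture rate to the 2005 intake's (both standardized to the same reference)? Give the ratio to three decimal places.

Age-specific rates per 100 000 for the 2012 intake: 7.57, 33.02, 118.66, 285.83.
For the 2005 intake: 8.86, 28.25, 108.36, 251.70.
Standard weights: 0.14, 0.42, 0.20, 0.24.
The 2012 intake: 0.1400×7.57 + 0.4200×33.02 + 0.2000×118.66 + 0.2400×285.83 = 107.2594 per 100 000.
The 2005 intake: 0.1400×8.86 + 0.4200×28.25 + 0.2000×108.36 + 0.2400×251.70 = 95.1875 per 100 000.
Ratio = 107.2594 ÷ 95.1875 = 1.12682.

1.127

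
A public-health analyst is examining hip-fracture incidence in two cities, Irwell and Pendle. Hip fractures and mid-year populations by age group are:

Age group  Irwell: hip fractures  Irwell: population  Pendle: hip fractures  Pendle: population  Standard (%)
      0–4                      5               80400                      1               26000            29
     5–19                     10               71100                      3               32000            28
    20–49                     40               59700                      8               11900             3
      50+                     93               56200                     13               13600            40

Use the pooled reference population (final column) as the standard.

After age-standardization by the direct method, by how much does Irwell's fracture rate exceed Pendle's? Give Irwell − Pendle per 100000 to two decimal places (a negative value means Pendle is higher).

Age-specific rates per 100000 for Irwell: 6.22, 14.06, 67.00, 165.48.
For Pendle: 3.85, 9.38, 67.23, 95.59.
Standard weights: 0.29, 0.28, 0.03, 0.40.
Irwell: 0.2900×6.22 + 0.2800×14.06 + 0.0300×67.00 + 0.4000×165.48 = 73.9438 per 100000.
Pendle: 0.2900×3.85 + 0.2800×9.38 + 0.0300×67.23 + 0.4000×95.59 = 43.9925 per 100000.
Difference = 73.9438 − 43.9925 = 29.9513.

29.95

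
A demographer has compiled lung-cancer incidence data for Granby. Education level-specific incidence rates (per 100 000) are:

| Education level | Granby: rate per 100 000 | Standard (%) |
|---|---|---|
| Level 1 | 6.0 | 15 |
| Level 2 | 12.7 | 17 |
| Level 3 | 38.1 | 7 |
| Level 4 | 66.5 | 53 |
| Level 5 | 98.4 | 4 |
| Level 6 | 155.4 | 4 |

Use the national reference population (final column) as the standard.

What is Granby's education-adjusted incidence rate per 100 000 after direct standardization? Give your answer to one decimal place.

Standard weights: 0.15, 0.17, 0.07, 0.53, 0.04, 0.04.
Standardized rate: 0.1500×6.0 + 0.1700×12.7 + 0.0700×38.1 + 0.5300×66.5 + 0.0400×98.4 + 0.0400×155.4 = 51.1230 per 100 000.

51.1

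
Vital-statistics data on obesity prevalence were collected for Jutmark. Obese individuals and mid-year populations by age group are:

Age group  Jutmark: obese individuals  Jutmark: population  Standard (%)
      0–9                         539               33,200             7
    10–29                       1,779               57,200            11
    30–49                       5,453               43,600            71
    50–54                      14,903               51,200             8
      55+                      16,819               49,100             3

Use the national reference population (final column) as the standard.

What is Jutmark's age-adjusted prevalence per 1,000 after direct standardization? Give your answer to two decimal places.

Age-specific rates per 1,000 for Jutmark: 16.235, 31.101, 125.069, 291.074, 342.546.
Standard weights: 0.07, 0.11, 0.71, 0.08, 0.03.
Standardized rate: 0.0700×16.235 + 0.1100×31.101 + 0.7100×125.069 + 0.0800×291.074 + 0.0300×342.546 = 126.9188 per 1,000.

126.92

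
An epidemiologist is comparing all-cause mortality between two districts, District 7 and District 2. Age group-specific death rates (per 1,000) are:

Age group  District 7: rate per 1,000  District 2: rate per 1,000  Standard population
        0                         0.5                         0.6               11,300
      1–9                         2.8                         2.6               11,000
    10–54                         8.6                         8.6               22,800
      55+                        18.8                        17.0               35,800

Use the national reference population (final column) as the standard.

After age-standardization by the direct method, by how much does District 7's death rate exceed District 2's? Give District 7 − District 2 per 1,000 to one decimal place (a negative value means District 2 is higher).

0.8

Standard total = 80,900; weights = 0.1397, 0.1360, 0.2818, 0.4425.
District 7: 0.1397×0.5 + 0.1360×2.8 + 0.2818×8.6 + 0.4425×18.8 = 11.1937 per 1,000.
District 2: 0.1397×0.6 + 0.1360×2.6 + 0.2818×8.6 + 0.4425×17.0 = 10.3839 per 1,000.
Difference = 11.1937 − 10.3839 = 0.8098.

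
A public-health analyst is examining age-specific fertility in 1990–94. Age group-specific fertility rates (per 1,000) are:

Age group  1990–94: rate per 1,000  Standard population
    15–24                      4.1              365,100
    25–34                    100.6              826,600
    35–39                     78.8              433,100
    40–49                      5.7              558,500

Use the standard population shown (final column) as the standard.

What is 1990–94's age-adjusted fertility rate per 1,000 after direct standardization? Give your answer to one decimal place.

Standard total = 2,183,300; weights = 0.1672, 0.3786, 0.1984, 0.2558.
Standardized rate: 0.1672×4.1 + 0.3786×100.6 + 0.1984×78.8 + 0.2558×5.7 = 55.8625 per 1,000.

55.9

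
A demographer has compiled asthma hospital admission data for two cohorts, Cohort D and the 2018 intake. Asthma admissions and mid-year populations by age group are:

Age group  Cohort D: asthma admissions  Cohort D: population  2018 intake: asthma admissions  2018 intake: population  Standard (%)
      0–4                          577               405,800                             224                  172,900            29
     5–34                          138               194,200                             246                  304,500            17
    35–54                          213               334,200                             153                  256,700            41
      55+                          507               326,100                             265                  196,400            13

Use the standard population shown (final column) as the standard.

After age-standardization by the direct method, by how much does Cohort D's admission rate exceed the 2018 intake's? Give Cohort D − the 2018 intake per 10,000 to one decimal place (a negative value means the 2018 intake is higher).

0.6

Age-specific rates per 10,000 for Cohort D: 14.22, 7.11, 6.37, 15.55.
For the 2018 intake: 12.96, 8.08, 5.96, 13.49.
Standard weights: 0.29, 0.17, 0.41, 0.13.
Cohort D: 0.2900×14.22 + 0.1700×7.11 + 0.4100×6.37 + 0.1300×15.55 = 9.9658 per 10,000.
The 2018 intake: 0.2900×12.96 + 0.1700×8.08 + 0.4100×5.96 + 0.1300×13.49 = 9.3283 per 10,000.
Difference = 9.9658 − 9.3283 = 0.6375.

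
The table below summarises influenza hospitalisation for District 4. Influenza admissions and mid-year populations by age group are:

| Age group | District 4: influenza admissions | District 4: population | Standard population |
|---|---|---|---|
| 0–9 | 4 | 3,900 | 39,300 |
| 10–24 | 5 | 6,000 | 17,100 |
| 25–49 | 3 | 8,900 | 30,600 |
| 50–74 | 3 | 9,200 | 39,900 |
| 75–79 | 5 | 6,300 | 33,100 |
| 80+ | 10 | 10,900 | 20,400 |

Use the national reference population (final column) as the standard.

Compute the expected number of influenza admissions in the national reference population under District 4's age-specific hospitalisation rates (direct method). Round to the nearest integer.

123

Age-specific rates per 100,000 for District 4: 102.56, 83.33, 33.71, 32.61, 79.37, 91.74.
Expected influenza admissions = Σ (standard pop × age-specific rate ÷ 100,000)
= 39,300×102.56/100,000 + 17,100×83.33/100,000 + 30,600×33.71/100,000 + 39,900×32.61/100,000 + 33,100×79.37/100,000 + 20,400×91.74/100,000
= 40.31 + 14.25 + 10.31 + 13.01 + 26.27 + 18.72 = 122.87.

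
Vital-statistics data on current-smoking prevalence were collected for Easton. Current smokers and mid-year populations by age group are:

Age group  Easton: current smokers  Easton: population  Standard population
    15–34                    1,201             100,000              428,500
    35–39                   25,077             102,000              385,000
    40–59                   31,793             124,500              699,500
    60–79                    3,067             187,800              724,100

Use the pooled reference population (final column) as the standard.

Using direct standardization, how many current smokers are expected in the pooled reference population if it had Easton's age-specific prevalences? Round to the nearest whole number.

290253

Age-specific rates per 1,000 for Easton: 12.010, 245.853, 255.365, 16.331.
Expected current smokers = Σ (standard pop × age-specific rate ÷ 1,000)
= 428,500×12.010/1,000 + 385,000×245.853/1,000 + 699,500×255.365/1,000 + 724,100×16.331/1,000
= 5146.28 + 94653.38 + 178628.14 + 11825.42 = 290253.23.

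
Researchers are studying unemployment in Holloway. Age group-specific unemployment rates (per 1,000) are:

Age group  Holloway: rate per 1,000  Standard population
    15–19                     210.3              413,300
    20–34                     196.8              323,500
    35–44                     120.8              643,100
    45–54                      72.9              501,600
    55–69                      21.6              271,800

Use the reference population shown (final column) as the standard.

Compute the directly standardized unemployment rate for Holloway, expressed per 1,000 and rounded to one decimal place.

125.7

Standard total = 2,153,300; weights = 0.1919, 0.1502, 0.2987, 0.2329, 0.1262.
Standardized rate: 0.1919×210.3 + 0.1502×196.8 + 0.2987×120.8 + 0.2329×72.9 + 0.1262×21.6 = 125.7167 per 1,000.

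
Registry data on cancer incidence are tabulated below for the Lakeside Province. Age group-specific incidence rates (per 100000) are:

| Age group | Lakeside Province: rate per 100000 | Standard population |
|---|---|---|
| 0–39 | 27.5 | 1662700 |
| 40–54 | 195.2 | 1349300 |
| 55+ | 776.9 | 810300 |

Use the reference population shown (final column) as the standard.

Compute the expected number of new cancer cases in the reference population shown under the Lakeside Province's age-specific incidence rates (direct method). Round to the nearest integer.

Expected new cancer cases = Σ (standard pop × age-specific rate ÷ 100000)
= 1662700×27.5/100000 + 1349300×195.2/100000 + 810300×776.9/100000
= 457.24 + 2633.83 + 6295.22 = 9386.30.

9386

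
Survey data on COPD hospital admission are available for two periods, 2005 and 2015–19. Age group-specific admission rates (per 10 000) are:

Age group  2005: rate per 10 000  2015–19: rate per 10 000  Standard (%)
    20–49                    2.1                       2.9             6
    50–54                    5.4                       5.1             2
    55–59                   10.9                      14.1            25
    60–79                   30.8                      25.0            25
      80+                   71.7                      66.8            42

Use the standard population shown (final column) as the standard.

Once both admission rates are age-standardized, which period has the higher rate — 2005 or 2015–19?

Standard weights: 0.06, 0.02, 0.25, 0.25, 0.42.
2005: 0.0600×2.1 + 0.0200×5.4 + 0.2500×10.9 + 0.2500×30.8 + 0.4200×71.7 = 40.7730 per 10 000.
2015–19: 0.0600×2.9 + 0.0200×5.1 + 0.2500×14.1 + 0.2500×25.0 + 0.4200×66.8 = 38.1070 per 10 000.

2005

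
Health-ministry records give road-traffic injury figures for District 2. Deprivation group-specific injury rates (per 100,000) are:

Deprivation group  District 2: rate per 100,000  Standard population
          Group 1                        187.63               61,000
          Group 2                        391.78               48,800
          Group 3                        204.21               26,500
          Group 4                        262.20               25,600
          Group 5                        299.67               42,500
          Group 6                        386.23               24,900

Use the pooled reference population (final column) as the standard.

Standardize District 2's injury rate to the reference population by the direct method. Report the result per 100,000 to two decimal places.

283.65

Standard total = 229,300; weights = 0.2660, 0.2128, 0.1156, 0.1116, 0.1853, 0.1086.
Standardized rate: 0.2660×187.63 + 0.2128×391.78 + 0.1156×204.21 + 0.1116×262.20 + 0.1853×299.67 + 0.1086×386.23 = 283.6515 per 100,000.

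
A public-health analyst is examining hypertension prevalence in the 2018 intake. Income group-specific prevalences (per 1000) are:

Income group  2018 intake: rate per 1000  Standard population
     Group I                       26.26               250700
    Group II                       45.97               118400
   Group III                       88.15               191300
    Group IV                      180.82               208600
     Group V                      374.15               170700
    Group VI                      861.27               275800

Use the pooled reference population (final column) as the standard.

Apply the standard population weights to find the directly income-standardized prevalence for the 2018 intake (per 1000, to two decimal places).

Standard total = 1215500; weights = 0.2063, 0.0974, 0.1574, 0.1716, 0.1404, 0.2269.
Standardized rate: 0.2063×26.26 + 0.0974×45.97 + 0.1574×88.15 + 0.1716×180.82 + 0.1404×374.15 + 0.2269×861.27 = 302.7676 per 1000.

302.77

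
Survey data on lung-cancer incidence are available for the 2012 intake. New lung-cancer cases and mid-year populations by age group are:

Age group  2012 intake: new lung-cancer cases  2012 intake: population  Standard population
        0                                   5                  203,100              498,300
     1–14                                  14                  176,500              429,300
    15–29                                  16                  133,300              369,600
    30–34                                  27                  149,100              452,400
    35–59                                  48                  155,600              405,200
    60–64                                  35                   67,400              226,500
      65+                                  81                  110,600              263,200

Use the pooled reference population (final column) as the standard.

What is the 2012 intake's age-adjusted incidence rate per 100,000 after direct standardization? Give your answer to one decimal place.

23.0

Age-specific rates per 100,000 for the 2012 intake: 2.46, 7.93, 12.00, 18.11, 30.85, 51.93, 73.24.
Standard total = 2,644,500; weights = 0.1884, 0.1623, 0.1398, 0.1711, 0.1532, 0.0856, 0.0995.
Standardized rate: 0.1884×2.46 + 0.1623×7.93 + 0.1398×12.00 + 0.1711×18.11 + 0.1532×30.85 + 0.0856×51.93 + 0.0995×73.24 = 22.9904 per 100,000.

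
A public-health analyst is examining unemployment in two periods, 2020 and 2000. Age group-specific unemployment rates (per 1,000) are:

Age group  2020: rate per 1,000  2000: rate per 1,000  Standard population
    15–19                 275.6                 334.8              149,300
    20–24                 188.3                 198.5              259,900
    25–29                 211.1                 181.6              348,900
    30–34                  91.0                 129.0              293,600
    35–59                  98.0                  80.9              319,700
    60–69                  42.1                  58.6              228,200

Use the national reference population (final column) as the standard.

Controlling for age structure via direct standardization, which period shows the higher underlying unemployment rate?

Standard total = 1,599,600; weights = 0.0933, 0.1625, 0.2181, 0.1835, 0.1999, 0.1427.
2020: 0.0933×275.6 + 0.1625×188.3 + 0.2181×211.1 + 0.1835×91.0 + 0.1999×98.0 + 0.1427×42.1 = 144.6577 per 1,000.
2000: 0.0933×334.8 + 0.1625×198.5 + 0.2181×181.6 + 0.1835×129.0 + 0.1999×80.9 + 0.1427×58.6 = 151.3170 per 1,000.

2000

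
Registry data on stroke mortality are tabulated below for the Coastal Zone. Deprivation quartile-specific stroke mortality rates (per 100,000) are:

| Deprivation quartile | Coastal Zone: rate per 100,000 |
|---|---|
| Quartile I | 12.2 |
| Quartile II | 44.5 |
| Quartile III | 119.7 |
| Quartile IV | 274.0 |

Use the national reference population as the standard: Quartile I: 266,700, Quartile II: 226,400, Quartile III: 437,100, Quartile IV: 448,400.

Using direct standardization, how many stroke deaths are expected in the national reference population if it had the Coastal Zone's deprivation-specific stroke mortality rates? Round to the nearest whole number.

Expected stroke deaths = Σ (standard pop × deprivation-specific rate ÷ 100,000)
= 266,700×12.2/100,000 + 226,400×44.5/100,000 + 437,100×119.7/100,000 + 448,400×274.0/100,000
= 32.54 + 100.75 + 523.21 + 1228.62 = 1885.11.

1885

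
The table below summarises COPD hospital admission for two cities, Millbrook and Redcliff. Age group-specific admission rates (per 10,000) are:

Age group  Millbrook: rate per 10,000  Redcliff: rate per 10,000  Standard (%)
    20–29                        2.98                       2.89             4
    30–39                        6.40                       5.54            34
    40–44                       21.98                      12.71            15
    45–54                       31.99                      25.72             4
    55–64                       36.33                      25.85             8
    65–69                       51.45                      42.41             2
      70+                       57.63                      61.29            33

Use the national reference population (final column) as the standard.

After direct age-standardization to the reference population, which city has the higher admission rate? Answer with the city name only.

Standard weights: 0.04, 0.34, 0.15, 0.04, 0.08, 0.02, 0.33.
Millbrook: 0.0400×2.98 + 0.3400×6.40 + 0.1500×21.98 + 0.0400×31.99 + 0.0800×36.33 + 0.0200×51.45 + 0.3300×57.63 = 29.8251 per 10,000.
Redcliff: 0.0400×2.89 + 0.3400×5.54 + 0.1500×12.71 + 0.0400×25.72 + 0.0800×25.85 + 0.0200×42.41 + 0.3300×61.29 = 28.0764 per 10,000.

Millbrook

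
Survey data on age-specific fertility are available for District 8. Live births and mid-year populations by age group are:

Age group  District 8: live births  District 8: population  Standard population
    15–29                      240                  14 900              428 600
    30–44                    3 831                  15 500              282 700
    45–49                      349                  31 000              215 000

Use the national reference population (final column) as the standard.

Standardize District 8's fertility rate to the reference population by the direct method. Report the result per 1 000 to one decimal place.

Age-specific rates per 1 000 for District 8: 16.107, 247.161, 11.258.
Standard total = 926 300; weights = 0.4627, 0.3052, 0.2321.
Standardized rate: 0.4627×16.107 + 0.3052×247.161 + 0.2321×11.258 = 85.4978 per 1 000.

85.5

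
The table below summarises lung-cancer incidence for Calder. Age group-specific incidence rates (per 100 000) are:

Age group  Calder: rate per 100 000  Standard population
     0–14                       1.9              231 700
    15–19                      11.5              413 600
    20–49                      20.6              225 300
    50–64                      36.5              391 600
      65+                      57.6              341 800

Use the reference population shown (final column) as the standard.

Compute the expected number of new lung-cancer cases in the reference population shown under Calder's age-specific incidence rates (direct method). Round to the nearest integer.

Expected new lung-cancer cases = Σ (standard pop × age-specific rate ÷ 100 000)
= 231 700×1.9/100 000 + 413 600×11.5/100 000 + 225 300×20.6/100 000 + 391 600×36.5/100 000 + 341 800×57.6/100 000
= 4.40 + 47.56 + 46.41 + 142.93 + 196.88 = 438.19.

438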